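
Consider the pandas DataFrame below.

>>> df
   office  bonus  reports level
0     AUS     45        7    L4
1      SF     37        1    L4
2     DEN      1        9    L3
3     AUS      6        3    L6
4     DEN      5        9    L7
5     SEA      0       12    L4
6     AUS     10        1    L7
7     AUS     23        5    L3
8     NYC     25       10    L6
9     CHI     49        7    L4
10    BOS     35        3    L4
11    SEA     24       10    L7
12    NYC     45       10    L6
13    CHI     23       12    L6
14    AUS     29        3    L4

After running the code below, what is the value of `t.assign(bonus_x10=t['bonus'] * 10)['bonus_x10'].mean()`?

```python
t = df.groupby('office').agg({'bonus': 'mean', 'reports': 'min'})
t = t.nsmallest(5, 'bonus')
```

group by office: mean(bonus), min(reports):
        bonus  reports
office                
AUS      22.6        1
BOS      35.0        3
CHI      36.0        7
DEN       3.0        9
NYC      35.0       10
SEA      12.0       10
SF       37.0        1
take 5 rows with smallest bonus:
        bonus  reports
office                
DEN       3.0        9
SEA      12.0       10
AUS      22.6        1
BOS      35.0        3
NYC      35.0       10
add column bonus_x10 = t['bonus'] * 10:
        bonus  reports  bonus_x10
office                           
DEN       3.0        9       30.0
SEA      12.0       10      120.0
AUS      22.6        1      226.0
BOS      35.0        3      350.0
NYC      35.0       10      350.0

215.2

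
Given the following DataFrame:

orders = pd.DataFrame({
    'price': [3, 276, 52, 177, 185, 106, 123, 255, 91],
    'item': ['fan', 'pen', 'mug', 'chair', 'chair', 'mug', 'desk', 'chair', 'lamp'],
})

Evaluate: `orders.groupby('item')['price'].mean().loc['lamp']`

91.0

group by item, mean of price:
item
chair    205.666667
desk     123.000000
fan        3.000000
lamp      91.000000
mug       79.000000
pen      276.000000
Name: price, dtype: float64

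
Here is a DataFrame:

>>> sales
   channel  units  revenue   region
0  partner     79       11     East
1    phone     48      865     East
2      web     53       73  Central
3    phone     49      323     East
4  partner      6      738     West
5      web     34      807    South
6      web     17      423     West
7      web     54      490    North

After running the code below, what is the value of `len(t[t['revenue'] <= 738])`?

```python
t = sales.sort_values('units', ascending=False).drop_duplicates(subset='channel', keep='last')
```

sort by units descending:
   channel  units  revenue   region
0  partner     79       11     East
7      web     54      490    North
2      web     53       73  Central
3    phone     49      323     East
1    phone     48      865     East
5      web     34      807    South
6      web     17      423     West
4  partner      6      738     West
drop duplicate channel (keep=last):
   channel  units  revenue region
1    phone     48      865   East
6      web     17      423   West
4  partner      6      738   West
filter rows where revenue <= 738:
   channel  units  revenue region
6      web     17      423   West
4  partner      6      738   West

2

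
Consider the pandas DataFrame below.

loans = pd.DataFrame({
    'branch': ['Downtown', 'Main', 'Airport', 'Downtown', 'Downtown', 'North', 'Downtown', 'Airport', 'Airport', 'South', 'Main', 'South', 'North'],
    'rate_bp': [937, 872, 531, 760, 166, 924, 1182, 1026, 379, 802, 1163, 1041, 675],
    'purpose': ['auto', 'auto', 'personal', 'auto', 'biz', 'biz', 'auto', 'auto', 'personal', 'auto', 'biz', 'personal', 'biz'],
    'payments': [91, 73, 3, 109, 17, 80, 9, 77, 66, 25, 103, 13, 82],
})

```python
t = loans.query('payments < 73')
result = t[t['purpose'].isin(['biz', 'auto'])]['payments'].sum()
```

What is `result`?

51

filter rows where payments < 73:
      branch  rate_bp   purpose  payments
2    Airport      531  personal         3
4   Downtown      166       biz        17
6   Downtown     1182      auto         9
8    Airport      379  personal        66
9      South      802      auto        25
11     South     1041  personal        13
filter rows where purpose in ['biz', 'auto']:
     branch  rate_bp purpose  payments
4  Downtown      166     biz        17
6  Downtown     1182    auto         9
9     South      802    auto        25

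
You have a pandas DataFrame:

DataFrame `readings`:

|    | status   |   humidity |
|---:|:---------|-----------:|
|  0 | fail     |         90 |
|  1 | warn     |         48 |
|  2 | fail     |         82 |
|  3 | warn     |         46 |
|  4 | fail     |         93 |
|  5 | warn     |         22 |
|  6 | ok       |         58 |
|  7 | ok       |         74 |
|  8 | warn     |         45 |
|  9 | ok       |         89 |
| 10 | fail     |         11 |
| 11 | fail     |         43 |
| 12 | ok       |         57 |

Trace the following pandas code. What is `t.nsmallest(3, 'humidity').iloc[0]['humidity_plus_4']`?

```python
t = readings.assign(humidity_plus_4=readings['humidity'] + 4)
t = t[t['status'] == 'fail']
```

15

add column humidity_plus_4 = readings['humidity'] + 4:
   status  humidity  humidity_plus_4
0    fail        90               94
1    warn        48               52
2    fail        82               86
3    warn        46               50
4    fail        93               97
5    warn        22               26
6      ok        58               62
7      ok        74               78
8    warn        45               49
9      ok        89               93
10   fail        11               15
11   fail        43               47
12     ok        57               61
filter rows where status == 'fail':
   status  humidity  humidity_plus_4
0    fail        90               94
2    fail        82               86
4    fail        93               97
10   fail        11               15
11   fail        43               47
take 3 rows with smallest humidity:
   status  humidity  humidity_plus_4
10   fail        11               15
11   fail        43               47
2    fail        82               86
Then the value at position 0, column 'humidity_plus_4': 15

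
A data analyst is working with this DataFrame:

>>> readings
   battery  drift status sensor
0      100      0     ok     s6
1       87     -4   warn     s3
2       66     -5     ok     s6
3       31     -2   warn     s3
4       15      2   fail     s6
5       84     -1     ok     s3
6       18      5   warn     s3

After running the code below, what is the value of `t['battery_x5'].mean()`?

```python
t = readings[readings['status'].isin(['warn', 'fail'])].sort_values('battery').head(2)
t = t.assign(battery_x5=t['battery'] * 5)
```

82.5

filter rows where status in ['warn', 'fail']:
   battery  drift status sensor
1       87     -4   warn     s3
3       31     -2   warn     s3
4       15      2   fail     s6
6       18      5   warn     s3
sort by battery:
   battery  drift status sensor
4       15      2   fail     s6
6       18      5   warn     s3
3       31     -2   warn     s3
1       87     -4   warn     s3
take first 2 rows:
   battery  drift status sensor
4       15      2   fail     s6
6       18      5   warn     s3
add column battery_x5 = t['battery'] * 5:
   battery  drift status sensor  battery_x5
4       15      2   fail     s6          75
6       18      5   warn     s3          90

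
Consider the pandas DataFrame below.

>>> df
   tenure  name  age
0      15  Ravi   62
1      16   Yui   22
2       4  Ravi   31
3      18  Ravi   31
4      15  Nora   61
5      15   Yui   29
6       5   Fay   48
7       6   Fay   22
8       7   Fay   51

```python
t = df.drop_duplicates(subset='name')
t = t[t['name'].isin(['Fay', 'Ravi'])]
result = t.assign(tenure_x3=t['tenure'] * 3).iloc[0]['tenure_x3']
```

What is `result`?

drop duplicate name (keep=first):
   tenure  name  age
0      15  Ravi   62
1      16   Yui   22
4      15  Nora   61
6       5   Fay   48
filter rows where name in ['Fay', 'Ravi']:
   tenure  name  age
0      15  Ravi   62
6       5   Fay   48
add column tenure_x3 = t['tenure'] * 3:
   tenure  name  age  tenure_x3
0      15  Ravi   62         45
6       5   Fay   48         15
The value at position 0, column 'tenure_x3' is 45.

45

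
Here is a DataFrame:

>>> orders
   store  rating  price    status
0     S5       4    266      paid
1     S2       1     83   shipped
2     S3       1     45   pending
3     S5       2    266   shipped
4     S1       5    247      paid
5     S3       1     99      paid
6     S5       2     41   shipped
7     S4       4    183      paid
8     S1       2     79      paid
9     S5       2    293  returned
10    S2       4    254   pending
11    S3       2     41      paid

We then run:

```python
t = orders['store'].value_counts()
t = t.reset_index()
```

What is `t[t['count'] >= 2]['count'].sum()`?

11

value_counts of store:
store
S5    4
S3    3
S2    2
S1    2
S4    1
Name: count, dtype: int64
reset_index():
  store  count
0    S5      4
1    S3      3
2    S2      2
3    S1      2
4    S4      1
filter rows where count >= 2:
  store  count
0    S5      4
1    S3      3
2    S2      2
3    S1      2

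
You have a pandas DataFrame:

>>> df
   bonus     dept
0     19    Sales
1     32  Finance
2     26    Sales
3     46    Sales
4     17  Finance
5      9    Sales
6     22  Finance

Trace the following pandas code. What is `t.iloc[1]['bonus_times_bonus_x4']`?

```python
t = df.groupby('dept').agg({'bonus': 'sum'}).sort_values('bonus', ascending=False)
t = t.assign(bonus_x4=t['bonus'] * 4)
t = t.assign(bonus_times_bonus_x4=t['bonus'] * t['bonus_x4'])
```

group by dept, sum of bonus:
         bonus
dept          
Finance     71
Sales      100
sort by bonus descending:
         bonus
dept          
Sales      100
Finance     71
add column bonus_x4 = t['bonus'] * 4:
         bonus  bonus_x4
dept                    
Sales      100       400
Finance     71       284
add column bonus_times_bonus_x4 = t['bonus'] * t['bonus_x4']:
         bonus  bonus_x4  bonus_times_bonus_x4
dept                                          
Sales      100       400                 40000
Finance     71       284                 20164

20164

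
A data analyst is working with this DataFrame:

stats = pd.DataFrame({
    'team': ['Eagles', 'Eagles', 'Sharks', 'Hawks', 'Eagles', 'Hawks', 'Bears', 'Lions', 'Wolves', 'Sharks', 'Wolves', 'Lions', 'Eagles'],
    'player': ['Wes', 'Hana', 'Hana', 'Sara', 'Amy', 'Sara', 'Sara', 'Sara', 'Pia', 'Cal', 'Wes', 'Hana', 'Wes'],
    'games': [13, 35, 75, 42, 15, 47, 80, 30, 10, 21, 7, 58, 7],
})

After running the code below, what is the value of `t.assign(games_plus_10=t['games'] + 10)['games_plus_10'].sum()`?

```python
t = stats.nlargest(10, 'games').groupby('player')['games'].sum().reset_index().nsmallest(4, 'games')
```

257

take 10 rows with largest games:
      team player  games
6    Bears   Sara     80
2   Sharks   Hana     75
11   Lions   Hana     58
5    Hawks   Sara     47
3    Hawks   Sara     42
1   Eagles   Hana     35
7    Lions   Sara     30
9   Sharks    Cal     21
4   Eagles    Amy     15
0   Eagles    Wes     13
group by player, sum of games:
player
Amy      15
Cal      21
Hana    168
Sara    199
Wes      13
Name: games, dtype: int64
reset_index():
  player  games
0    Amy     15
1    Cal     21
2   Hana    168
3   Sara    199
4    Wes     13
take 4 rows with smallest games:
  player  games
4    Wes     13
0    Amy     15
1    Cal     21
2   Hana    168
add column games_plus_10 = t['games'] + 10:
  player  games  games_plus_10
4    Wes     13             23
0    Amy     15             25
1    Cal     21             31
2   Hana    168            178
Taking the sum of column 'games_plus_10' gives 257.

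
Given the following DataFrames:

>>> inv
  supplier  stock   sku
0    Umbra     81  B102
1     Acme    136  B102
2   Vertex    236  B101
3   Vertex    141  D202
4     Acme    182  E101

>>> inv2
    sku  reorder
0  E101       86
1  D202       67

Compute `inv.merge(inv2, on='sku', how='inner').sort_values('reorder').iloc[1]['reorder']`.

merge on 'sku' (how='inner') → 2 rows:
  supplier  stock   sku  reorder
0   Vertex    141  D202       67
1     Acme    182  E101       86
sort by reorder:
  supplier  stock   sku  reorder
0   Vertex    141  D202       67
1     Acme    182  E101       86
Reading off the value at position 1, column 'reorder', we get 86.

86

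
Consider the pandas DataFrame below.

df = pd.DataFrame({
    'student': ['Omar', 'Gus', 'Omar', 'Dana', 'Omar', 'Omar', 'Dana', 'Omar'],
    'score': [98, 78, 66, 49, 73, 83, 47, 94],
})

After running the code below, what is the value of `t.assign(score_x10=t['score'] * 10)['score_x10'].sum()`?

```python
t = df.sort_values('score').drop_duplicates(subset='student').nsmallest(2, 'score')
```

1130

sort by score:
  student  score
6    Dana     47
3    Dana     49
2    Omar     66
4    Omar     73
1     Gus     78
5    Omar     83
7    Omar     94
0    Omar     98
drop duplicate student (keep=first):
  student  score
6    Dana     47
2    Omar     66
1     Gus     78
take 2 rows with smallest score:
  student  score
6    Dana     47
2    Omar     66
add column score_x10 = t['score'] * 10:
  student  score  score_x10
6    Dana     47        470
2    Omar     66        660
Finally, sum of column 'score_x10' = 1130.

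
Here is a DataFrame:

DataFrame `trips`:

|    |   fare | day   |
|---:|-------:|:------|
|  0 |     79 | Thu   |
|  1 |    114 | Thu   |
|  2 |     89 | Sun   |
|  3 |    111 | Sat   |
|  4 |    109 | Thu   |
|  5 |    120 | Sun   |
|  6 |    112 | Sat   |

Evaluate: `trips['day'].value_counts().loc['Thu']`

3

value_counts of day:
day
Thu    3
Sun    2
Sat    2
Name: count, dtype: int64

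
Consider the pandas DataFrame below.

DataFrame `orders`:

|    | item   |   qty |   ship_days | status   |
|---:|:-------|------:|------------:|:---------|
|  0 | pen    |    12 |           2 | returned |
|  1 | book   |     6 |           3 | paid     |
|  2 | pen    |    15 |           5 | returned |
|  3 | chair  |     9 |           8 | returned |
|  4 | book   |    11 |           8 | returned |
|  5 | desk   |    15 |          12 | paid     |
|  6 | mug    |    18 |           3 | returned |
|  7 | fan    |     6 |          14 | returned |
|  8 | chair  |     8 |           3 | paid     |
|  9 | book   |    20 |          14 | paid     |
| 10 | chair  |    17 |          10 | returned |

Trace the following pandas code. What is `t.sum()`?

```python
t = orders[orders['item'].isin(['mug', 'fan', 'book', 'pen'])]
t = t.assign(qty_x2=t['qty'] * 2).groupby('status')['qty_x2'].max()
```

76

filter rows where item in ['mug', 'fan', 'book', 'pen']:
   item  qty  ship_days    status
0   pen   12          2  returned
1  book    6          3      paid
2   pen   15          5  returned
4  book   11          8  returned
6   mug   18          3  returned
7   fan    6         14  returned
9  book   20         14      paid
add column qty_x2 = t['qty'] * 2:
   item  qty  ship_days    status  qty_x2
0   pen   12          2  returned      24
1  book    6          3      paid      12
2   pen   15          5  returned      30
4  book   11          8  returned      22
6   mug   18          3  returned      36
7   fan    6         14  returned      12
9  book   20         14      paid      40
group by status, max of qty_x2:
status
paid        40
returned    36
Name: qty_x2, dtype: int64
sum of the resulting series → 76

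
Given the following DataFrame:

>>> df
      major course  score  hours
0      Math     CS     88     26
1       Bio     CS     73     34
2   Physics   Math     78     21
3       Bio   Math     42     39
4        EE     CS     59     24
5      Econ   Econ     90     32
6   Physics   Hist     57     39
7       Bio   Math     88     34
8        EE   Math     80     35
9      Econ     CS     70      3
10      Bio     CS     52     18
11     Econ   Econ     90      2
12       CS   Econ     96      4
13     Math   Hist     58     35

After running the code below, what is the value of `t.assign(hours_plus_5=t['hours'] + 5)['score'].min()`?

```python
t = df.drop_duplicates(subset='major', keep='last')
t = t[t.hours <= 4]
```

90

drop duplicate major (keep=last):
      major course  score  hours
6   Physics   Hist     57     39
8        EE   Math     80     35
10      Bio     CS     52     18
11     Econ   Econ     90      2
12       CS   Econ     96      4
13     Math   Hist     58     35
filter rows where hours <= 4:
   major course  score  hours
11  Econ   Econ     90      2
12    CS   Econ     96      4
add column hours_plus_5 = t['hours'] + 5:
   major course  score  hours  hours_plus_5
11  Econ   Econ     90      2             7
12    CS   Econ     96      4             9
So min() = 90.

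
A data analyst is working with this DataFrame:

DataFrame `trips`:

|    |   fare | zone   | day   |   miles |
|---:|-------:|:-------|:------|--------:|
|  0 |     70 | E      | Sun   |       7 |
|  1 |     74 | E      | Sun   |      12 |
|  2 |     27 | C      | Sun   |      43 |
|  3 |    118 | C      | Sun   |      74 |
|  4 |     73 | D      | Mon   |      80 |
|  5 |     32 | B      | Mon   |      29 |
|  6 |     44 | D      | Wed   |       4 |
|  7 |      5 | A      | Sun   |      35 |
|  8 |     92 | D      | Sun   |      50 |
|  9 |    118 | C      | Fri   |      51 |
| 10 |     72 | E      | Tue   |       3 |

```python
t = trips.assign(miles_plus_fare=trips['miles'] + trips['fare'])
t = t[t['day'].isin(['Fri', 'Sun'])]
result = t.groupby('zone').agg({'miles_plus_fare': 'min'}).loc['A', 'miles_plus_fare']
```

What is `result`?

40

add column miles_plus_fare = trips['miles'] + trips['fare']:
    fare zone  day  miles  miles_plus_fare
0     70    E  Sun      7               77
1     74    E  Sun     12               86
2     27    C  Sun     43               70
3    118    C  Sun     74              192
4     73    D  Mon     80              153
5     32    B  Mon     29               61
6     44    D  Wed      4               48
7      5    A  Sun     35               40
8     92    D  Sun     50              142
9    118    C  Fri     51              169
10    72    E  Tue      3               75
filter rows where day in ['Fri', 'Sun']:
   fare zone  day  miles  miles_plus_fare
0    70    E  Sun      7               77
1    74    E  Sun     12               86
2    27    C  Sun     43               70
3   118    C  Sun     74              192
7     5    A  Sun     35               40
8    92    D  Sun     50              142
9   118    C  Fri     51              169
group by zone, min of miles_plus_fare:
      miles_plus_fare
zone                 
A                  40
C                  70
D                 142
E                  77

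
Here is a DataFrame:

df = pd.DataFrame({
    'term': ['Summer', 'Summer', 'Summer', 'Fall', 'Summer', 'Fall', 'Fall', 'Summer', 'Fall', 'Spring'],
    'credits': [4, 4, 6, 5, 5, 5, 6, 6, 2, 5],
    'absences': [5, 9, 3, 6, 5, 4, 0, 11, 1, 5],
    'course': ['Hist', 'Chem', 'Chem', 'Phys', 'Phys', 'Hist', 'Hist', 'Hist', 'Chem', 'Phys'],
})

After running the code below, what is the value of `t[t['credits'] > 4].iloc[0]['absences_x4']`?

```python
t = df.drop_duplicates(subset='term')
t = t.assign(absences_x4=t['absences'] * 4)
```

drop duplicate term (keep=first):
     term  credits  absences course
0  Summer        4         5   Hist
3    Fall        5         6   Phys
9  Spring        5         5   Phys
add column absences_x4 = t['absences'] * 4:
     term  credits  absences course  absences_x4
0  Summer        4         5   Hist           20
3    Fall        5         6   Phys           24
9  Spring        5         5   Phys           20
filter rows where credits > 4:
     term  credits  absences course  absences_x4
3    Fall        5         6   Phys           24
9  Spring        5         5   Phys           20
Then the value at position 0, column 'absences_x4': 24

24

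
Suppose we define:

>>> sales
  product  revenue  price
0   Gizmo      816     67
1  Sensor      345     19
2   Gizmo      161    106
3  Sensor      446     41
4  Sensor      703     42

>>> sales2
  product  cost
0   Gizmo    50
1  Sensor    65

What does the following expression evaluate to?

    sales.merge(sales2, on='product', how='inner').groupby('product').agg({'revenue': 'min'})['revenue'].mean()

merge on 'product' (how='inner') → 5 rows:
  product  revenue  price  cost
0   Gizmo      816     67    50
1  Sensor      345     19    65
2   Gizmo      161    106    50
3  Sensor      446     41    65
4  Sensor      703     42    65
group by product, min of revenue:
         revenue
product         
Gizmo        161
Sensor       345
Hence 253.0.

253.0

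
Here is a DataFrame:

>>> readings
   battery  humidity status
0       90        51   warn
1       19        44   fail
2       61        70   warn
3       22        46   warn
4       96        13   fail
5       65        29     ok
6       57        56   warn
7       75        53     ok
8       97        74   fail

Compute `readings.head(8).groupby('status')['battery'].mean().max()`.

70.0

take first 8 rows:
   battery  humidity status
0       90        51   warn
1       19        44   fail
2       61        70   warn
3       22        46   warn
4       96        13   fail
5       65        29     ok
6       57        56   warn
7       75        53     ok
group by status, mean of battery:
status
fail    57.5
ok      70.0
warn    57.5
Name: battery, dtype: float64
So max() = 70.0.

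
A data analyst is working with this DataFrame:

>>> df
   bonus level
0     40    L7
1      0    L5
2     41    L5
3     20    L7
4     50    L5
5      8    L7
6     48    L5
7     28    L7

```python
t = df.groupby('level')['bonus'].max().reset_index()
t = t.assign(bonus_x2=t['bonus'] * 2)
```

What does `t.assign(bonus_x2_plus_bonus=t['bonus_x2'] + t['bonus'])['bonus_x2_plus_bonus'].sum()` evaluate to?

270

group by level, max of bonus:
level
L5    50
L7    40
Name: bonus, dtype: int64
reset_index():
  level  bonus
0    L5     50
1    L7     40
add column bonus_x2 = t['bonus'] * 2:
  level  bonus  bonus_x2
0    L5     50       100
1    L7     40        80
add column bonus_x2_plus_bonus = t['bonus_x2'] + t['bonus']:
  level  bonus  bonus_x2  bonus_x2_plus_bonus
0    L5     50       100                  150
1    L7     40        80                  120
Taking the sum of column 'bonus_x2_plus_bonus' gives 270.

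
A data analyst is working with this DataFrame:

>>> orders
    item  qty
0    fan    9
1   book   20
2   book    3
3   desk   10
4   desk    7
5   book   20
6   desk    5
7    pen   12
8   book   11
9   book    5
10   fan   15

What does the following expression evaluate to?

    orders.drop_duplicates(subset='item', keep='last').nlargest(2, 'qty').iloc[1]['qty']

drop duplicate item (keep=last):
    item  qty
6   desk    5
7    pen   12
9   book    5
10   fan   15
take 2 rows with largest qty:
   item  qty
10  fan   15
7   pen   12
Hence 12.

12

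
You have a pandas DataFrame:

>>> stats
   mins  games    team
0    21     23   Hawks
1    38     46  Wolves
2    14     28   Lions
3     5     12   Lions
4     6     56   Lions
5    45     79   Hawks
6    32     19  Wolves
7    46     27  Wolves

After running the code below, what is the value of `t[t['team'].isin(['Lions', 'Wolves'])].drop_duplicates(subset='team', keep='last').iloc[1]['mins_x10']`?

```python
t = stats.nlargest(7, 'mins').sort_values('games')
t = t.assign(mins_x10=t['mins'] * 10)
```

take 7 rows with largest mins:
   mins  games    team
7    46     27  Wolves
5    45     79   Hawks
1    38     46  Wolves
6    32     19  Wolves
0    21     23   Hawks
2    14     28   Lions
4     6     56   Lions
sort by games:
   mins  games    team
6    32     19  Wolves
0    21     23   Hawks
7    46     27  Wolves
2    14     28   Lions
1    38     46  Wolves
4     6     56   Lions
5    45     79   Hawks
add column mins_x10 = t['mins'] * 10:
   mins  games    team  mins_x10
6    32     19  Wolves       320
0    21     23   Hawks       210
7    46     27  Wolves       460
2    14     28   Lions       140
1    38     46  Wolves       380
4     6     56   Lions        60
5    45     79   Hawks       450
filter rows where team in ['Lions', 'Wolves']:
   mins  games    team  mins_x10
6    32     19  Wolves       320
7    46     27  Wolves       460
2    14     28   Lions       140
1    38     46  Wolves       380
4     6     56   Lions        60
drop duplicate team (keep=last):
   mins  games    team  mins_x10
1    38     46  Wolves       380
4     6     56   Lions        60

60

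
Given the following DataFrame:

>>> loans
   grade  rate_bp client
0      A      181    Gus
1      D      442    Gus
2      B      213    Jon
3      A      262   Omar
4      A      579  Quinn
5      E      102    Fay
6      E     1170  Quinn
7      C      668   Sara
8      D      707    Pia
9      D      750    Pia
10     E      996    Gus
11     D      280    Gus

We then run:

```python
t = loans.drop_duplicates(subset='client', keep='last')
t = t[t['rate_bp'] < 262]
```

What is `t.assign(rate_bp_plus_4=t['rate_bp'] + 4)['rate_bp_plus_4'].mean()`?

drop duplicate client (keep=last):
   grade  rate_bp client
2      B      213    Jon
3      A      262   Omar
5      E      102    Fay
6      E     1170  Quinn
7      C      668   Sara
9      D      750    Pia
11     D      280    Gus
filter rows where rate_bp < 262:
  grade  rate_bp client
2     B      213    Jon
5     E      102    Fay
add column rate_bp_plus_4 = t['rate_bp'] + 4:
  grade  rate_bp client  rate_bp_plus_4
2     B      213    Jon             217
5     E      102    Fay             106
The mean of column 'rate_bp_plus_4' is 161.5.

161.5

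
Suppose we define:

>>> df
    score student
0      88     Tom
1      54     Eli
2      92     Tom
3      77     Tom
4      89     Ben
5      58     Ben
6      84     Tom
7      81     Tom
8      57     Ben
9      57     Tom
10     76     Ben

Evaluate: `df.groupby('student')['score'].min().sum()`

group by student, min of score:
student
Ben    57
Eli    54
Tom    57
Name: score, dtype: int64

168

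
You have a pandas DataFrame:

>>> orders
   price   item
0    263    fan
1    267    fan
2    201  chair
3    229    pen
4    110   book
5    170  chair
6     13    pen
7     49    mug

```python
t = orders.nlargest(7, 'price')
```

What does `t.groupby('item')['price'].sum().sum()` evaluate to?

1289

take 7 rows with largest price:
   price   item
1    267    fan
0    263    fan
3    229    pen
2    201  chair
5    170  chair
4    110   book
7     49    mug
group by item, sum of price:
item
book     110
chair    371
fan      530
mug       49
pen      229
Name: price, dtype: int64
So sum() = 1289.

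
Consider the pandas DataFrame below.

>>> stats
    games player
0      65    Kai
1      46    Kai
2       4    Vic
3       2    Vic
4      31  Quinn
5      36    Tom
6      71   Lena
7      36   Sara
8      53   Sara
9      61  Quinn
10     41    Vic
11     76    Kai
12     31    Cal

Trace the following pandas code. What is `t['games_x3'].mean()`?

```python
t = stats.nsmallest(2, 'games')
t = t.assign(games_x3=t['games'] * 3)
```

take 2 rows with smallest games:
   games player
3      2    Vic
2      4    Vic
add column games_x3 = t['games'] * 3:
   games player  games_x3
3      2    Vic         6
2      4    Vic        12
Reading off the mean of column 'games_x3', we get 9.0.

9.0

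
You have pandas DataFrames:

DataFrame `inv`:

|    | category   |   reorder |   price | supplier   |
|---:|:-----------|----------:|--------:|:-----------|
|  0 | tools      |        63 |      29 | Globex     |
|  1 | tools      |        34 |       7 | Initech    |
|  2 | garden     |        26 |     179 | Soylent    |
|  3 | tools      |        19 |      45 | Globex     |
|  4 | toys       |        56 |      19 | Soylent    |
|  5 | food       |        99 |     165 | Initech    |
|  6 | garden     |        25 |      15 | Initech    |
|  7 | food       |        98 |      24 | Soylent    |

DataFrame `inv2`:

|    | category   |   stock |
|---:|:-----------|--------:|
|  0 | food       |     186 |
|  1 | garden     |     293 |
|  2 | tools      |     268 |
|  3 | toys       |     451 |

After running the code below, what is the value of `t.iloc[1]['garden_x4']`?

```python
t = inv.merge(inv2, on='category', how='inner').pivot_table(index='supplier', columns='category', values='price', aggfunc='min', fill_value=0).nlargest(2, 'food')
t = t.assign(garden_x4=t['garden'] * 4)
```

merge on 'category' (how='inner') → 8 rows:
  category  reorder  price supplier  stock
0    tools       63     29   Globex    268
1    tools       34      7  Initech    268
2   garden       26    179  Soylent    293
3    tools       19     45   Globex    268
4     toys       56     19  Soylent    451
5     food       99    165  Initech    186
6   garden       25     15  Initech    293
7     food       98     24  Soylent    186
pivot: rows=supplier, cols=category, min(price):
category  food  garden  tools  toys
supplier                           
Globex       0       0     29     0
Initech    165      15      7     0
Soylent     24     179      0    19
take 2 rows with largest food:
category  food  garden  tools  toys
supplier                           
Initech    165      15      7     0
Soylent     24     179      0    19
add column garden_x4 = t['garden'] * 4:
category  food  garden  tools  toys  garden_x4
supplier                                      
Initech    165      15      7     0         60
Soylent     24     179      0    19        716
Then the value at position 1, column 'garden_x4': 716

716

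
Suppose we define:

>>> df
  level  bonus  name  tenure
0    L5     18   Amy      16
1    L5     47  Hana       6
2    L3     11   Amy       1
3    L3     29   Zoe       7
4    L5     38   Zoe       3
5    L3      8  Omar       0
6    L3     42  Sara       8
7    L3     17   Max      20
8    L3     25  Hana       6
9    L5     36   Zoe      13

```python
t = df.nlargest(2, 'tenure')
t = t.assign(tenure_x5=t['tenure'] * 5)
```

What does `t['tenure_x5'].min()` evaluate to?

take 2 rows with largest tenure:
  level  bonus name  tenure
7    L3     17  Max      20
0    L5     18  Amy      16
add column tenure_x5 = t['tenure'] * 5:
  level  bonus name  tenure  tenure_x5
7    L3     17  Max      20        100
0    L5     18  Amy      16         80
min of column 'tenure_x5' → 80

80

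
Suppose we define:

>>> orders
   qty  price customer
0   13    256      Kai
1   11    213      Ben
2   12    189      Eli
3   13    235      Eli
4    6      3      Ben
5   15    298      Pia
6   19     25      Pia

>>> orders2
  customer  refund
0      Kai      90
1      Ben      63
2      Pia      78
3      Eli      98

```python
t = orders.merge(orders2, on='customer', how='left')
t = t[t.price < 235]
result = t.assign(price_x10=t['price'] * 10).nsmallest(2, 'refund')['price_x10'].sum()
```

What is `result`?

merge on 'customer' (how='left') → 7 rows:
   qty  price customer  refund
0   13    256      Kai      90
1   11    213      Ben      63
2   12    189      Eli      98
3   13    235      Eli      98
4    6      3      Ben      63
5   15    298      Pia      78
6   19     25      Pia      78
filter rows where price < 235:
   qty  price customer  refund
1   11    213      Ben      63
2   12    189      Eli      98
4    6      3      Ben      63
6   19     25      Pia      78
add column price_x10 = t['price'] * 10:
   qty  price customer  refund  price_x10
1   11    213      Ben      63       2130
2   12    189      Eli      98       1890
4    6      3      Ben      63         30
6   19     25      Pia      78        250
take 2 rows with smallest refund:
   qty  price customer  refund  price_x10
1   11    213      Ben      63       2130
4    6      3      Ben      63         30
Finally, sum of column 'price_x10' = 2160.

2160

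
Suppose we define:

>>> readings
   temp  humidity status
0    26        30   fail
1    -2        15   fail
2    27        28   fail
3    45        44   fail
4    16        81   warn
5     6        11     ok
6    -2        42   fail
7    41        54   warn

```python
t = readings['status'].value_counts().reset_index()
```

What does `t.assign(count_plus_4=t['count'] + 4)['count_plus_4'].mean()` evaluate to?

value_counts of status:
status
fail    5
warn    2
ok      1
Name: count, dtype: int64
reset_index():
  status  count
0   fail      5
1   warn      2
2     ok      1
add column count_plus_4 = t['count'] + 4:
  status  count  count_plus_4
0   fail      5             9
1   warn      2             6
2     ok      1             5

6.66666666667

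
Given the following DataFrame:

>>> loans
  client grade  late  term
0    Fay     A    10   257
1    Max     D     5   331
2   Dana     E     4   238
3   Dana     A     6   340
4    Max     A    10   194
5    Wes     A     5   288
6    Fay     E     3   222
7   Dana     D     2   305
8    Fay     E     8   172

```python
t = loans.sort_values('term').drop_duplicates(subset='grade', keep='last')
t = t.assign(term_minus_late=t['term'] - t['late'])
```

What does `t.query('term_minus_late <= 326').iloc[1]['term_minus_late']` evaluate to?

sort by term:
  client grade  late  term
8    Fay     E     8   172
4    Max     A    10   194
6    Fay     E     3   222
2   Dana     E     4   238
0    Fay     A    10   257
5    Wes     A     5   288
7   Dana     D     2   305
1    Max     D     5   331
3   Dana     A     6   340
drop duplicate grade (keep=last):
  client grade  late  term
2   Dana     E     4   238
1    Max     D     5   331
3   Dana     A     6   340
add column term_minus_late = t['term'] - t['late']:
  client grade  late  term  term_minus_late
2   Dana     E     4   238              234
1    Max     D     5   331              326
3   Dana     A     6   340              334
filter rows where term_minus_late <= 326:
  client grade  late  term  term_minus_late
2   Dana     E     4   238              234
1    Max     D     5   331              326
Hence 326.

326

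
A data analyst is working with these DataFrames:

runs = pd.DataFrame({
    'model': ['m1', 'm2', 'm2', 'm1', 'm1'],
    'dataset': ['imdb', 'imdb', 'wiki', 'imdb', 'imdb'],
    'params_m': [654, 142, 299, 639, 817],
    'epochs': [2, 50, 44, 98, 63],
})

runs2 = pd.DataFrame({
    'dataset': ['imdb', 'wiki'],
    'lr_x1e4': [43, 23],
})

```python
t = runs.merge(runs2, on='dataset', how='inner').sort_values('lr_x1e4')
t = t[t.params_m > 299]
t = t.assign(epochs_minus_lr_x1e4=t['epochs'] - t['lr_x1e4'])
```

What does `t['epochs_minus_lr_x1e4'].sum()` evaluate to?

merge on 'dataset' (how='inner') → 5 rows:
  model dataset  params_m  epochs  lr_x1e4
0    m1    imdb       654       2       43
1    m2    imdb       142      50       43
2    m2    wiki       299      44       23
3    m1    imdb       639      98       43
4    m1    imdb       817      63       43
sort by lr_x1e4:
  model dataset  params_m  epochs  lr_x1e4
2    m2    wiki       299      44       23
0    m1    imdb       654       2       43
1    m2    imdb       142      50       43
3    m1    imdb       639      98       43
4    m1    imdb       817      63       43
filter rows where params_m > 299:
  model dataset  params_m  epochs  lr_x1e4
0    m1    imdb       654       2       43
3    m1    imdb       639      98       43
4    m1    imdb       817      63       43
add column epochs_minus_lr_x1e4 = t['epochs'] - t['lr_x1e4']:
  model dataset  params_m  epochs  lr_x1e4  epochs_minus_lr_x1e4
0    m1    imdb       654       2       43                   -41
3    m1    imdb       639      98       43                    55
4    m1    imdb       817      63       43                    20
Taking the sum of column 'epochs_minus_lr_x1e4' gives 34.

34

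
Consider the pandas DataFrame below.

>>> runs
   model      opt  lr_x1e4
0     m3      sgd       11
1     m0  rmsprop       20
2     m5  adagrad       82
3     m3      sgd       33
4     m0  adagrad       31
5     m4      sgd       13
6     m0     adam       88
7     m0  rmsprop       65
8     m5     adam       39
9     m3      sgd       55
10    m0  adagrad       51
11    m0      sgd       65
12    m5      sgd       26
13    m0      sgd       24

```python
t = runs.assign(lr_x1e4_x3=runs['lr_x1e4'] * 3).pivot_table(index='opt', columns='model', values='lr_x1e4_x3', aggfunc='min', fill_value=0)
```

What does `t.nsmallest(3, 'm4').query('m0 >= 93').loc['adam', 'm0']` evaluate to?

264

add column lr_x1e4_x3 = runs['lr_x1e4'] * 3:
   model      opt  lr_x1e4  lr_x1e4_x3
0     m3      sgd       11          33
1     m0  rmsprop       20          60
2     m5  adagrad       82         246
3     m3      sgd       33          99
4     m0  adagrad       31          93
5     m4      sgd       13          39
6     m0     adam       88         264
7     m0  rmsprop       65         195
8     m5     adam       39         117
9     m3      sgd       55         165
10    m0  adagrad       51         153
11    m0      sgd       65         195
12    m5      sgd       26          78
13    m0      sgd       24          72
pivot: rows=opt, cols=model, min(lr_x1e4_x3):
model     m0  m3  m4   m5
opt                      
adagrad   93   0   0  246
adam     264   0   0  117
rmsprop   60   0   0    0
sgd       72  33  39   78
take 3 rows with smallest m4:
model     m0  m3  m4   m5
opt                      
adagrad   93   0   0  246
adam     264   0   0  117
rmsprop   60   0   0    0
filter rows where m0 >= 93:
model     m0  m3  m4   m5
opt                      
adagrad   93   0   0  246
adam     264   0   0  117
Then the value at row 'adam', column 'm0': 264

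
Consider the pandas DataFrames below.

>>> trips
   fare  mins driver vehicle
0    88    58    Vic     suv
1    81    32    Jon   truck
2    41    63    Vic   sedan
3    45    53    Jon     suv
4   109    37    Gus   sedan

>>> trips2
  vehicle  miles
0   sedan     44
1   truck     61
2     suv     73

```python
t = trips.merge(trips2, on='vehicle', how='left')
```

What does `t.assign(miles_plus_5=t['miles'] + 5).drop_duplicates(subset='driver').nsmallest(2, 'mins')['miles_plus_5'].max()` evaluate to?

66

merge on 'vehicle' (how='left') → 5 rows:
   fare  mins driver vehicle  miles
0    88    58    Vic     suv     73
1    81    32    Jon   truck     61
2    41    63    Vic   sedan     44
3    45    53    Jon     suv     73
4   109    37    Gus   sedan     44
add column miles_plus_5 = t['miles'] + 5:
   fare  mins driver vehicle  miles  miles_plus_5
0    88    58    Vic     suv     73            78
1    81    32    Jon   truck     61            66
2    41    63    Vic   sedan     44            49
3    45    53    Jon     suv     73            78
4   109    37    Gus   sedan     44            49
drop duplicate driver (keep=first):
   fare  mins driver vehicle  miles  miles_plus_5
0    88    58    Vic     suv     73            78
1    81    32    Jon   truck     61            66
4   109    37    Gus   sedan     44            49
take 2 rows with smallest mins:
   fare  mins driver vehicle  miles  miles_plus_5
1    81    32    Jon   truck     61            66
4   109    37    Gus   sedan     44            49
Finally, max of column 'miles_plus_5' = 66.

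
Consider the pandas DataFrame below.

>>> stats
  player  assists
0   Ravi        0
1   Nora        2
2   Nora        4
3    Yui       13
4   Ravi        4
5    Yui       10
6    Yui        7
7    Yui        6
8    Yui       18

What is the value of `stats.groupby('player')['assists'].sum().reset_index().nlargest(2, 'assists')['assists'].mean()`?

30.0

group by player, sum of assists:
player
Nora     6
Ravi     4
Yui     54
Name: assists, dtype: int64
reset_index():
  player  assists
0   Nora        6
1   Ravi        4
2    Yui       54
take 2 rows with largest assists:
  player  assists
2    Yui       54
0   Nora        6
Finally, mean of column 'assists' = 30.0.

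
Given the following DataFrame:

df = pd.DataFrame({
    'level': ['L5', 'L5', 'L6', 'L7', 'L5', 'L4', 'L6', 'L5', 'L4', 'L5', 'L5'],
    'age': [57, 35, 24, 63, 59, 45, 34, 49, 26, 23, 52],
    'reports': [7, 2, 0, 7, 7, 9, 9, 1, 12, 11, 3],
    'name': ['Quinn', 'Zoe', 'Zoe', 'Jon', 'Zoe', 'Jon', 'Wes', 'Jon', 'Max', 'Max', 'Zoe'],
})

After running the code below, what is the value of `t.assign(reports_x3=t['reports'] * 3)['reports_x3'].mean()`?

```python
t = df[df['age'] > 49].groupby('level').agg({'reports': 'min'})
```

15.0

filter rows where age > 49:
   level  age  reports   name
0     L5   57        7  Quinn
3     L7   63        7    Jon
4     L5   59        7    Zoe
10    L5   52        3    Zoe
group by level, min of reports:
       reports
level         
L5           3
L7           7
add column reports_x3 = t['reports'] * 3:
       reports  reports_x3
level                     
L5           3           9
L7           7          21
mean of column 'reports_x3' → 15.0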